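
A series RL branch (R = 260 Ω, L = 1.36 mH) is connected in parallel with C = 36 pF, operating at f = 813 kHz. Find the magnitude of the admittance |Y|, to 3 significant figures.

40.5 μS

ω = 2πf = 5.108e+06 rad/s
X_L = ωL = 6950 Ω
X_C = 1/(ωC) = 5440 Ω
Branch 1 (R+jX_L): Z₁ = 260 + j6950 Ω, |Z₁| = 6950 Ω
Branch 2 (−jX_C): Z₂ = −j5440 Ω
Parallel: Z = Z₁Z₂/(Z₁+Z₂), |Z| = 24700 Ω, ∠Z = -82.4°
|Y| = 1/|Z| = 40.5 μS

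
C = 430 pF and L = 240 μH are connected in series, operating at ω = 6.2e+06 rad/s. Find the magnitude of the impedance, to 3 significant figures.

X_L = ωL = 1490 Ω
X_C = 1/(ωC) = 375 Ω
Net reactance X = X_L − X_C = 1110 Ω
Z = j1110 Ω
|Z| = √(0² + 1110²) = 1110 Ω

1110 Ω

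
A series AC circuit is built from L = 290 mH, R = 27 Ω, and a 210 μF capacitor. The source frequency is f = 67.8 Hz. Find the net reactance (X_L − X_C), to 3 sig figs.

ω = 2πf = 426.0 rad/s
X_L = ωL = 124 Ω
X_C = 1/(ωC) = 11.2 Ω
X = 124 − 11.2 = 112 Ω

112 Ω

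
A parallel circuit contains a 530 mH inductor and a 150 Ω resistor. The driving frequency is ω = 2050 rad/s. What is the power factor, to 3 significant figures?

0.991

X_L = ωL = 1090 Ω
Parallel: admittances add. Y = 1/R + 1/(jωL)
Y = (0.00667 − j0.000920) S
|Y| = 0.00673 S → |Z| = 1/|Y| = 149 Ω, ∠Z = −∠Y = 7.86°
cos φ = cos(7.86°) = 0.991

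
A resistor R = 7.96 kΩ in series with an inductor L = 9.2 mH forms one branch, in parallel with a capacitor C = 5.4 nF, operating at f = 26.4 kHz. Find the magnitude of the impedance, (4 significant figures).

ω = 2πf = 165900 rad/s
X_L = ωL = 1526 Ω
X_C = 1/(ωC) = 1116 Ω
Branch 1 (R+jX_L): Z₁ = 7960 + j1526 Ω, |Z₁| = 8105 Ω
Branch 2 (−jX_C): Z₂ = −j1116 Ω
Parallel: Z = Z₁Z₂/(Z₁+Z₂), |Z| = 1135 Ω, ∠Z = -82.09°

1135 Ω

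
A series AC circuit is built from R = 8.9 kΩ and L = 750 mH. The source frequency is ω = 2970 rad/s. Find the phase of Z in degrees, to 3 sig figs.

14.1°

X_L = ωL = 2230 Ω
Z = 8900 + j2230 Ω
|Z| = √(8900² + 2230²) = 9170 Ω
∠Z = arctan(2230/8900) = 14.1°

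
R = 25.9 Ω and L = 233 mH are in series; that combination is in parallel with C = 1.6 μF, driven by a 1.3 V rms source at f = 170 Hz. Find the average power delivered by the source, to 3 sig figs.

699 μW

ω = 2πf = 1068 rad/s
X_L = ωL = 249 Ω
X_C = 1/(ωC) = 585 Ω
Branch 1 (R+jX_L): Z₁ = 25.9 + j249 Ω, |Z₁| = 250 Ω
Branch 2 (−jX_C): Z₂ = −j585 Ω
Parallel: Z = Z₁Z₂/(Z₁+Z₂), |Z| = 434 Ω, ∠Z = 79.7°
I = V/|Z| = 2.99 mA
P = VI cos φ = 1.3 × 0.00299 × cos(79.7°) = 699 μW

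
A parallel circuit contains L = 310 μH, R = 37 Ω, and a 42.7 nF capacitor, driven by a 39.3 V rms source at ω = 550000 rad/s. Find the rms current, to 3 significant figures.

1.27 A

X_L = ωL = 170 Ω
X_C = 1/(ωC) = 42.6 Ω
Parallel: admittances add. Y = 1/R + 1/(jωL) + jωC
Y = (0.0270 + j0.0176) S
|Y| = 0.0323 S → |Z| = 1/|Y| = 31.0 Ω, ∠Z = −∠Y = -33.1°
I = V/|Z| = 39.3/31.0 = 1.27 A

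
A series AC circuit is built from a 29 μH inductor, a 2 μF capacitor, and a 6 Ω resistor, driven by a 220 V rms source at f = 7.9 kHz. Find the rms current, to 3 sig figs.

20.9 A

ω = 2πf = 49640 rad/s
X_L = ωL = 1.44 Ω
X_C = 1/(ωC) = 10.1 Ω
Net reactance X = X_L − X_C = -8.63 Ω
Z = 6.00 − j8.63 Ω
|Z| = √(6.00² + 8.63²) = 10.5 Ω
I = V/|Z| = 220/10.5 = 20.9 A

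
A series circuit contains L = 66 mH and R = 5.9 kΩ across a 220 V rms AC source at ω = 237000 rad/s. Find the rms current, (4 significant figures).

13.16 mA

X_L = ωL = 15640 Ω
Z = 5900 + j15640 Ω
|Z| = √(5900² + 15640²) = 16720 Ω
I = V/|Z| = 220/16720 = 13.16 mA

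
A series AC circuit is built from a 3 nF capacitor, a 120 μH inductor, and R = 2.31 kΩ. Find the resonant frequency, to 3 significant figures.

ω₀ = 1/√(LC) = 1/√(0.00012 × 3e-09) = 1.667e+06 rad/s
f₀ = ω₀/(2π) = 265 kHz

265 kHz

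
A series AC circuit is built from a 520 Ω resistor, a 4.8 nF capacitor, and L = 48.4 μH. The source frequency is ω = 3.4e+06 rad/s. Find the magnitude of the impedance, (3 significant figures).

X_L = ωL = 165 Ω
X_C = 1/(ωC) = 61.3 Ω
Net reactance X = X_L − X_C = 103 Ω
Z = 520 + j103 Ω
|Z| = √(520² + 103²) = 530 Ω

530 Ω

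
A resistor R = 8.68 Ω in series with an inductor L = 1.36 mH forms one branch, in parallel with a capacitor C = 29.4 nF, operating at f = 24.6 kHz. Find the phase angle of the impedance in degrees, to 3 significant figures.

ω = 2πf = 154600 rad/s
X_L = ωL = 210 Ω
X_C = 1/(ωC) = 220 Ω
Branch 1 (R+jX_L): Z₁ = 8.68 + j210 Ω, |Z₁| = 210 Ω
Branch 2 (−jX_C): Z₂ = −j220 Ω
Parallel: Z = Z₁Z₂/(Z₁+Z₂), |Z| = 3530 Ω, ∠Z = 46.2°

46.2°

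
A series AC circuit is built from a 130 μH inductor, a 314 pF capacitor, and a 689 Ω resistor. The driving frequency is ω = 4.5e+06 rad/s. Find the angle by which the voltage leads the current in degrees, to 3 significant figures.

X_L = ωL = 585 Ω
X_C = 1/(ωC) = 708 Ω
Net reactance X = X_L − X_C = -123 Ω
Z = 689 − j123 Ω
|Z| = √(689² + 123²) = 700 Ω
∠Z = arctan(-123/689) = -10.1°

-10.1°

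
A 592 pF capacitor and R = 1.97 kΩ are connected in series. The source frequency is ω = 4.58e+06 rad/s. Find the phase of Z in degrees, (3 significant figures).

-10.6°

X_C = 1/(ωC) = 369 Ω
Z = 1970 − j369 Ω
|Z| = √(1970² + 369²) = 2000 Ω
∠Z = arctan(-369/1970) = -10.6°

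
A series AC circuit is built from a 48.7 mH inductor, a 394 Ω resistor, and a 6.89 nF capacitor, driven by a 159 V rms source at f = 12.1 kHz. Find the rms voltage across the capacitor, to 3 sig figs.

ω = 2πf = 76030 rad/s
X_L = ωL = 3700 Ω
X_C = 1/(ωC) = 1910 Ω
Net reactance X = X_L − X_C = 1790 Ω
Z = 394 + j1790 Ω
|Z| = √(394² + 1790²) = 1840 Ω
I = V/|Z| = 86.6 mA
V_C = I·|Z_C| = 0.0866 × 1910 = 165 V

165 V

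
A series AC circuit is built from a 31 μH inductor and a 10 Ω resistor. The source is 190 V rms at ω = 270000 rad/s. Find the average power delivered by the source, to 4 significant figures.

X_L = ωL = 8.370 Ω
Z = 10.00 + j8.370 Ω
|Z| = √(10.00² + 8.370²) = 13.04 Ω
∠Z = arctan(8.370/10.00) = 39.93°
I = V/|Z| = 14.57 A
P = VI cos φ = 190 × 14.57 × cos(39.93°) = 2.123 kW

2.123 kW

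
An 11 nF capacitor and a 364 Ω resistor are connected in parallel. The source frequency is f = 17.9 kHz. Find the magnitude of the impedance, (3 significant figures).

332 Ω

ω = 2πf = 112500 rad/s
X_C = 1/(ωC) = 808 Ω
Parallel: admittances add. Y = 1/R + jωC
Y = (0.00275 + j0.00124) S
|Y| = 0.00301 S → |Z| = 1/|Y| = 332 Ω, ∠Z = −∠Y = -24.2°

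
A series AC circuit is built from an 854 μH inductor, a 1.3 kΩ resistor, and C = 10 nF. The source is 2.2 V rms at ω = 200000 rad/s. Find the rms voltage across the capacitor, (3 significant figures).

0.820 V

X_L = ωL = 171 Ω
X_C = 1/(ωC) = 500 Ω
Net reactance X = X_L − X_C = -329 Ω
Z = 1300 − j329 Ω
|Z| = √(1300² + 329²) = 1340 Ω
I = V/|Z| = 1.64 mA
V_C = I·|Z_C| = 0.00164 × 500 = 0.820 V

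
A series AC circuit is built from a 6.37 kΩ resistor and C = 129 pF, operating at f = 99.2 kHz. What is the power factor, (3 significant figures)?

0.456

ω = 2πf = 623300 rad/s
X_C = 1/(ωC) = 12400 Ω
Z = 6370 − j12400 Ω
|Z| = √(6370² + 12400²) = 14000 Ω
∠Z = arctan(-12400/6370) = -62.9°
cos φ = cos(-62.9°) = 0.456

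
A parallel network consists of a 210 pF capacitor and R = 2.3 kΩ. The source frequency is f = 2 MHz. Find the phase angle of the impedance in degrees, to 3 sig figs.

ω = 2πf = 1.257e+07 rad/s
X_C = 1/(ωC) = 379 Ω
Parallel: admittances add. Y = 1/R + jωC
Y = (0.000435 + j0.00264) S
|Y| = 0.00267 S → |Z| = 1/|Y| = 374 Ω, ∠Z = −∠Y = -80.6°

-80.6°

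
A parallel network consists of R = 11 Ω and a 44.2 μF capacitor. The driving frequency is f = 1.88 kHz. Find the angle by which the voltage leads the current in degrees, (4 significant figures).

ω = 2πf = 11810 rad/s
X_C = 1/(ωC) = 1.915 Ω
Parallel: admittances add. Y = 1/R + jωC
Y = (0.09091 + j0.5221) S
|Y| = 0.5300 S → |Z| = 1/|Y| = 1.887 Ω, ∠Z = −∠Y = -80.12°

-80.12°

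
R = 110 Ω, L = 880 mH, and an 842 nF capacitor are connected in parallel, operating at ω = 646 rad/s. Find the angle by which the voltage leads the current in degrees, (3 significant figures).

7.61°

X_L = ωL = 568 Ω
X_C = 1/(ωC) = 1840 Ω
Parallel: admittances add. Y = 1/R + 1/(jωL) + jωC
Y = (0.00909 − j0.00122) S
|Y| = 0.00917 S → |Z| = 1/|Y| = 109 Ω, ∠Z = −∠Y = 7.61°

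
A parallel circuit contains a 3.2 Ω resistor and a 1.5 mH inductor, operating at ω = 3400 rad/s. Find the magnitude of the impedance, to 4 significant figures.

X_L = ωL = 5.100 Ω
Parallel: admittances add. Y = 1/R + 1/(jωL)
Y = (0.3125 − j0.1961) S
|Y| = 0.3689 S → |Z| = 1/|Y| = 2.711 Ω, ∠Z = −∠Y = 32.11°

2.711 Ω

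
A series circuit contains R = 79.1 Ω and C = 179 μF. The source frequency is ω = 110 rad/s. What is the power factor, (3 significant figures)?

X_C = 1/(ωC) = 50.8 Ω
Z = 79.1 − j50.8 Ω
|Z| = √(79.1² + 50.8²) = 94.0 Ω
∠Z = arctan(-50.8/79.1) = -32.7°
cos φ = cos(-32.7°) = 0.841

0.841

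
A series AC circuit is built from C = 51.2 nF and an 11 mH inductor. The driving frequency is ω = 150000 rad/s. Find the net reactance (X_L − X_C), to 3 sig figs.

X_L = ωL = 1650 Ω
X_C = 1/(ωC) = 130 Ω
X = 1650 − 130 = 1520 Ω

1520 Ω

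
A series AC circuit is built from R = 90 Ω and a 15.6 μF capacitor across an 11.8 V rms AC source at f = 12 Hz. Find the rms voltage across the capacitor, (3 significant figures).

ω = 2πf = 75.40 rad/s
X_C = 1/(ωC) = 850 Ω
Z = 90.0 − j850 Ω
|Z| = √(90.0² + 850²) = 855 Ω
I = V/|Z| = 13.8 mA
V_C = I·|Z_C| = 0.0138 × 850 = 11.7 V

11.7 V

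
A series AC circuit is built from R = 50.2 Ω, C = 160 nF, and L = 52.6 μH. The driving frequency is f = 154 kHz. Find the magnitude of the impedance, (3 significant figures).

67.0 Ω

ω = 2πf = 967600 rad/s
X_L = ωL = 50.9 Ω
X_C = 1/(ωC) = 6.46 Ω
Net reactance X = X_L − X_C = 44.4 Ω
Z = 50.2 + j44.4 Ω
|Z| = √(50.2² + 44.4²) = 67.0 Ω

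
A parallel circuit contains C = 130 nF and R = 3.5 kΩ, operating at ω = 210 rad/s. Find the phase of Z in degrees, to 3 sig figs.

X_C = 1/(ωC) = 36600 Ω
Parallel: admittances add. Y = 1/R + jωC
Y = (0.000286 + j2.73e-05) S
|Y| = 0.000287 S → |Z| = 1/|Y| = 3480 Ω, ∠Z = −∠Y = -5.46°

-5.46°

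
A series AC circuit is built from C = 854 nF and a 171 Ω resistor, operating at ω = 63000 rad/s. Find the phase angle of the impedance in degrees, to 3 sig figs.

-6.20°

X_C = 1/(ωC) = 18.6 Ω
Z = 171 − j18.6 Ω
|Z| = √(171² + 18.6²) = 172 Ω
∠Z = arctan(-18.6/171) = -6.20°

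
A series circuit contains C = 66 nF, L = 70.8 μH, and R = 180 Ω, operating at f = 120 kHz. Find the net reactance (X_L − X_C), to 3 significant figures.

ω = 2πf = 754000 rad/s
X_L = ωL = 53.4 Ω
X_C = 1/(ωC) = 20.1 Ω
X = 53.4 − 20.1 = 33.3 Ω

33.3 Ω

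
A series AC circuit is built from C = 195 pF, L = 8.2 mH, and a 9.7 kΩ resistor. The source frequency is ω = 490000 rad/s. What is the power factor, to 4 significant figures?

0.8328

X_L = ωL = 4018 Ω
X_C = 1/(ωC) = 10470 Ω
Net reactance X = X_L − X_C = -6448 Ω
Z = 9700 − j6448 Ω
|Z| = √(9700² + 6448²) = 11650 Ω
∠Z = arctan(-6448/9700) = -33.61°
cos φ = cos(-33.61°) = 0.8328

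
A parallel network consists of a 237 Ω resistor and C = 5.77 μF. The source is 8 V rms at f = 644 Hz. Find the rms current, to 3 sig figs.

190 mA

ω = 2πf = 4046 rad/s
X_C = 1/(ωC) = 42.8 Ω
Parallel: admittances add. Y = 1/R + jωC
Y = (0.00422 + j0.0233) S
|Y| = 0.0237 S → |Z| = 1/|Y| = 42.1 Ω, ∠Z = −∠Y = -79.8°
I = V/|Z| = 8/42.1 = 190 mA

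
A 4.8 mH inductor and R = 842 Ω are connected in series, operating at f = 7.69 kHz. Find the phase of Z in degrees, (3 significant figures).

ω = 2πf = 48320 rad/s
X_L = ωL = 232 Ω
Z = 842 + j232 Ω
|Z| = √(842² + 232²) = 873 Ω
∠Z = arctan(232/842) = 15.4°

15.4°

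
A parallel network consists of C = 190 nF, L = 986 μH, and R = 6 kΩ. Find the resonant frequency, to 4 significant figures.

11.63 kHz

ω₀ = 1/√(LC) = 1/√(0.000986 × 1.9e-07) = 73060 rad/s
f₀ = ω₀/(2π) = 11.63 kHz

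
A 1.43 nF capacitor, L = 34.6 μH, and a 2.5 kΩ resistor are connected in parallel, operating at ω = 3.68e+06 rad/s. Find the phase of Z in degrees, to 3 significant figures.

81.2°

X_L = ωL = 127 Ω
X_C = 1/(ωC) = 190 Ω
Parallel: admittances add. Y = 1/R + 1/(jωL) + jωC
Y = (0.000400 − j0.00259) S
|Y| = 0.00262 S → |Z| = 1/|Y| = 381 Ω, ∠Z = −∠Y = 81.2°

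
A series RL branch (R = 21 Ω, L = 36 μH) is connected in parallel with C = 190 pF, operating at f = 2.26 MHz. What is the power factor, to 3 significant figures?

0.107

ω = 2πf = 1.42e+07 rad/s
X_L = ωL = 511 Ω
X_C = 1/(ωC) = 371 Ω
Branch 1 (R+jX_L): Z₁ = 21.0 + j511 Ω, |Z₁| = 512 Ω
Branch 2 (−jX_C): Z₂ = −j371 Ω
Parallel: Z = Z₁Z₂/(Z₁+Z₂), |Z| = 1330 Ω, ∠Z = -83.9°
cos φ = cos(-83.9°) = 0.107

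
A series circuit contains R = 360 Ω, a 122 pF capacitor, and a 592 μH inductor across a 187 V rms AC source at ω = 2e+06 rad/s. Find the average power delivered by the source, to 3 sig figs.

X_L = ωL = 1180 Ω
X_C = 1/(ωC) = 4100 Ω
Net reactance X = X_L − X_C = -2910 Ω
Z = 360 − j2910 Ω
|Z| = √(360² + 2910²) = 2940 Ω
∠Z = arctan(-2910/360) = -83.0°
I = V/|Z| = 63.7 mA
P = VI cos φ = 187 × 0.0637 × cos(-83.0°) = 1.46 W

1.46 W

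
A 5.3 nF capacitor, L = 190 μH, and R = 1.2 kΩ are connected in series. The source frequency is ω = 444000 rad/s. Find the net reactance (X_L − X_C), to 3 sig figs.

X_L = ωL = 84.4 Ω
X_C = 1/(ωC) = 425 Ω
X = 84.4 − 425 = -341 Ω

-341 Ω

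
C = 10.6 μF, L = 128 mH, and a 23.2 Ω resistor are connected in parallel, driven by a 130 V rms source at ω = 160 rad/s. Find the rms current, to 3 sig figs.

8.30 A

X_L = ωL = 20.5 Ω
X_C = 1/(ωC) = 590 Ω
Parallel: admittances add. Y = 1/R + 1/(jωL) + jωC
Y = (0.0431 − j0.0471) S
|Y| = 0.0639 S → |Z| = 1/|Y| = 15.7 Ω, ∠Z = −∠Y = 47.6°
I = V/|Z| = 130/15.7 = 8.30 A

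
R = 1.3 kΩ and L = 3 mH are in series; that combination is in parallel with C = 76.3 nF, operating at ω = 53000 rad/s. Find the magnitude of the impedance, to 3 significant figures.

249 Ω

X_L = ωL = 159 Ω
X_C = 1/(ωC) = 247 Ω
Branch 1 (R+jX_L): Z₁ = 1300 + j159 Ω, |Z₁| = 1310 Ω
Branch 2 (−jX_C): Z₂ = −j247 Ω
Parallel: Z = Z₁Z₂/(Z₁+Z₂), |Z| = 249 Ω, ∠Z = -79.1°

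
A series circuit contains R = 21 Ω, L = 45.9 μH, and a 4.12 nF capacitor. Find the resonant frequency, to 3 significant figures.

ω₀ = 1/√(LC) = 1/√(4.59e-05 × 4.12e-09) = 2.3e+06 rad/s
f₀ = ω₀/(2π) = 366 kHz

366 kHz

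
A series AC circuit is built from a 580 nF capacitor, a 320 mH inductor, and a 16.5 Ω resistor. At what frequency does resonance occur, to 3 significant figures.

ω₀ = 1/√(LC) = 1/√(0.32 × 5.8e-07) = 2321 rad/s
f₀ = ω₀/(2π) = 369 Hz

369 Hz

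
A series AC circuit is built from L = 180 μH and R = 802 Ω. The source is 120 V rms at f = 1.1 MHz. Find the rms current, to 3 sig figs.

ω = 2πf = 6.912e+06 rad/s
X_L = ωL = 1240 Ω
Z = 802 + j1240 Ω
|Z| = √(802² + 1240²) = 1480 Ω
I = V/|Z| = 120/1480 = 81.1 mA

81.1 mA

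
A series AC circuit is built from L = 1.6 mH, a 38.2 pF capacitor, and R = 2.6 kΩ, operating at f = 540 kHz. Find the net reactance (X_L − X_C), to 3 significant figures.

-2290 Ω

ω = 2πf = 3.393e+06 rad/s
X_L = ωL = 5430 Ω
X_C = 1/(ωC) = 7720 Ω
X = 5430 − 7720 = -2290 Ω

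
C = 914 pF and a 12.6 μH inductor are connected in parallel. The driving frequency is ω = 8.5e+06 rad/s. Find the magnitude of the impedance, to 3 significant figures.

X_L = ωL = 107 Ω
X_C = 1/(ωC) = 129 Ω
Parallel: admittances add. Y = 1/(jωL) + jωC
Y = (0 − j0.00157) S
|Y| = 0.00157 S → |Z| = 1/|Y| = 638 Ω, ∠Z = −∠Y = 90.0°

638 Ω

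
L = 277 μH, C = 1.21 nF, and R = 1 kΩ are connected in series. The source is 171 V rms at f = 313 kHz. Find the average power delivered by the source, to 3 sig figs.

ω = 2πf = 1.967e+06 rad/s
X_L = ωL = 545 Ω
X_C = 1/(ωC) = 420 Ω
Net reactance X = X_L − X_C = 125 Ω
Z = 1000 + j125 Ω
|Z| = √(1000² + 125²) = 1010 Ω
∠Z = arctan(125/1000) = 7.10°
I = V/|Z| = 170 mA
P = VI cos φ = 171 × 0.170 × cos(7.10°) = 28.8 W

28.8 W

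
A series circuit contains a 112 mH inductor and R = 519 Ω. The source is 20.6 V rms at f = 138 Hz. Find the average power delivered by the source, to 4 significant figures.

790.0 mW

ω = 2πf = 867.1 rad/s
X_L = ωL = 97.11 Ω
Z = 519.0 + j97.11 Ω
|Z| = √(519.0² + 97.11²) = 528.0 Ω
∠Z = arctan(97.11/519.0) = 10.60°
I = V/|Z| = 39.01 mA
P = VI cos φ = 20.6 × 0.03901 × cos(10.60°) = 790.0 mW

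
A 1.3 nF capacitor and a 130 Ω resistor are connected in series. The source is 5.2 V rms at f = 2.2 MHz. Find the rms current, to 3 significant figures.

ω = 2πf = 1.382e+07 rad/s
X_C = 1/(ωC) = 55.6 Ω
Z = 130 − j55.6 Ω
|Z| = √(130² + 55.6²) = 141 Ω
I = V/|Z| = 5.2/141 = 36.8 mA

36.8 mA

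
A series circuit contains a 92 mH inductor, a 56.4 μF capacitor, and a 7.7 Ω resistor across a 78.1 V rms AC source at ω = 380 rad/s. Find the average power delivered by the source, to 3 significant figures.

X_L = ωL = 35.0 Ω
X_C = 1/(ωC) = 46.7 Ω
Net reactance X = X_L − X_C = -11.7 Ω
Z = 7.70 − j11.7 Ω
|Z| = √(7.70² + 11.7²) = 14.0 Ω
∠Z = arctan(-11.7/7.70) = -56.6°
I = V/|Z| = 5.58 A
P = VI cos φ = 78.1 × 5.58 × cos(-56.6°) = 239 W

239 W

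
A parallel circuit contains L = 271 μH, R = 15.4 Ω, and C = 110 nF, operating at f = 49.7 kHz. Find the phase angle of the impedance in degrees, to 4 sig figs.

-19.14°

ω = 2πf = 312300 rad/s
X_L = ωL = 84.63 Ω
X_C = 1/(ωC) = 29.11 Ω
Parallel: admittances add. Y = 1/R + 1/(jωL) + jωC
Y = (0.06494 + j0.02253) S
|Y| = 0.06873 S → |Z| = 1/|Y| = 14.55 Ω, ∠Z = −∠Y = -19.14°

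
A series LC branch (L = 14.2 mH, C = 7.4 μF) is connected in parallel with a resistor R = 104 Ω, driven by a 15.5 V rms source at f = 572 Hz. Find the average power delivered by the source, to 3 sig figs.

2.31 W

ω = 2πf = 3594 rad/s
X_L = ωL = 51.0 Ω
X_C = 1/(ωC) = 37.6 Ω
Branch 1: Z₁ = R = 104 Ω
Branch 2 (series LC): Z₂ = j(X_L − X_C) = j13.4 Ω
Parallel: Z = Z₁Z₂/(Z₁+Z₂), |Z| = 13.3 Ω, ∠Z = 82.6°
I = V/|Z| = 1.16 A
P = VI cos φ = 15.5 × 1.16 × cos(82.6°) = 2.31 W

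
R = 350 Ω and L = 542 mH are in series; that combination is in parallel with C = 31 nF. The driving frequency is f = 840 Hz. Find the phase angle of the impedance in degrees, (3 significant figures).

ω = 2πf = 5278 rad/s
X_L = ωL = 2860 Ω
X_C = 1/(ωC) = 6110 Ω
Branch 1 (R+jX_L): Z₁ = 350 + j2860 Ω, |Z₁| = 2880 Ω
Branch 2 (−jX_C): Z₂ = −j6110 Ω
Parallel: Z = Z₁Z₂/(Z₁+Z₂), |Z| = 5390 Ω, ∠Z = 76.9°

76.9°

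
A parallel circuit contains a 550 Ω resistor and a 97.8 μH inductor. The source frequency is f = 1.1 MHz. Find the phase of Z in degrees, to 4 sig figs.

39.13°

ω = 2πf = 6.912e+06 rad/s
X_L = ωL = 675.9 Ω
Parallel: admittances add. Y = 1/R + 1/(jωL)
Y = (0.001818 − j0.001479) S
|Y| = 0.002344 S → |Z| = 1/|Y| = 426.6 Ω, ∠Z = −∠Y = 39.13°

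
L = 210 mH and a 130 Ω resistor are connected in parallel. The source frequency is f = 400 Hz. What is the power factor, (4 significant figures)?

ω = 2πf = 2513 rad/s
X_L = ωL = 527.8 Ω
Parallel: admittances add. Y = 1/R + 1/(jωL)
Y = (0.007692 − j0.001895) S
|Y| = 0.007922 S → |Z| = 1/|Y| = 126.2 Ω, ∠Z = −∠Y = 13.84°
cos φ = cos(13.84°) = 0.9710

0.9710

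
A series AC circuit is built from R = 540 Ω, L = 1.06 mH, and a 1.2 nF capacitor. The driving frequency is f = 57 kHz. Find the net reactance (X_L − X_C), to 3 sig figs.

ω = 2πf = 358100 rad/s
X_L = ωL = 380 Ω
X_C = 1/(ωC) = 2330 Ω
X = 380 − 2330 = -1950 Ω

-1950 Ω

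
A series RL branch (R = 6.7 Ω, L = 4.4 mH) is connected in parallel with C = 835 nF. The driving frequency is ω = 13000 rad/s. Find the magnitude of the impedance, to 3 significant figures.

X_L = ωL = 57.2 Ω
X_C = 1/(ωC) = 92.1 Ω
Branch 1 (R+jX_L): Z₁ = 6.70 + j57.2 Ω, |Z₁| = 57.6 Ω
Branch 2 (−jX_C): Z₂ = −j92.1 Ω
Parallel: Z = Z₁Z₂/(Z₁+Z₂), |Z| = 149 Ω, ∠Z = 72.5°

149 Ω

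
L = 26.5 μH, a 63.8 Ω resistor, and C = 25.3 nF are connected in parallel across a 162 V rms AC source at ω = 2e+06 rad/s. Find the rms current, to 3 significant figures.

X_L = ωL = 53.0 Ω
X_C = 1/(ωC) = 19.8 Ω
Parallel: admittances add. Y = 1/R + 1/(jωL) + jωC
Y = (0.0157 + j0.0317) S
|Y| = 0.0354 S → |Z| = 1/|Y| = 28.3 Ω, ∠Z = −∠Y = -63.7°
I = V/|Z| = 162/28.3 = 5.73 A

5.73 A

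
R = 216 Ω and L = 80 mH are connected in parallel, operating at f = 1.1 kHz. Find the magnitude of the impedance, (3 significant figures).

201 Ω

ω = 2πf = 6912 rad/s
X_L = ωL = 553 Ω
Parallel: admittances add. Y = 1/R + 1/(jωL)
Y = (0.00463 − j0.00181) S
|Y| = 0.00497 S → |Z| = 1/|Y| = 201 Ω, ∠Z = −∠Y = 21.3°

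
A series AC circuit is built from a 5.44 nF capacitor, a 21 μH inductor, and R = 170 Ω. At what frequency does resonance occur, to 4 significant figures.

ω₀ = 1/√(LC) = 1/√(2.1e-05 × 5.44e-09) = 2.959e+06 rad/s
f₀ = ω₀/(2π) = 470.9 kHz

470.9 kHz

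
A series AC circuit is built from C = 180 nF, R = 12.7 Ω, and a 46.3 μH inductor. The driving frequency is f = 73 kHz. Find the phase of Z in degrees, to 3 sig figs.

35.7°

ω = 2πf = 458700 rad/s
X_L = ωL = 21.2 Ω
X_C = 1/(ωC) = 12.1 Ω
Net reactance X = X_L − X_C = 9.12 Ω
Z = 12.7 + j9.12 Ω
|Z| = √(12.7² + 9.12²) = 15.6 Ω
∠Z = arctan(9.12/12.7) = 35.7°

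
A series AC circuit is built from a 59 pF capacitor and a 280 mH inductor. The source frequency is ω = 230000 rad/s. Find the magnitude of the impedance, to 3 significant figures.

X_L = ωL = 64400 Ω
X_C = 1/(ωC) = 73700 Ω
Net reactance X = X_L − X_C = -9290 Ω
Z = − j9290 Ω
|Z| = √(0² + 9290²) = 9290 Ω

9290 Ω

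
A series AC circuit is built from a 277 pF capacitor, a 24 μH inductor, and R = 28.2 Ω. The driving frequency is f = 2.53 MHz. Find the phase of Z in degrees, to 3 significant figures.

ω = 2πf = 1.59e+07 rad/s
X_L = ωL = 382 Ω
X_C = 1/(ωC) = 227 Ω
Net reactance X = X_L − X_C = 154 Ω
Z = 28.2 + j154 Ω
|Z| = √(28.2² + 154²) = 157 Ω
∠Z = arctan(154/28.2) = 79.7°

79.7°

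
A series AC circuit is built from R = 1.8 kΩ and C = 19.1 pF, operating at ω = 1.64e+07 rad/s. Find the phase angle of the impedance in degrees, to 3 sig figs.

-60.6°

X_C = 1/(ωC) = 3190 Ω
Z = 1800 − j3190 Ω
|Z| = √(1800² + 3190²) = 3660 Ω
∠Z = arctan(-3190/1800) = -60.6°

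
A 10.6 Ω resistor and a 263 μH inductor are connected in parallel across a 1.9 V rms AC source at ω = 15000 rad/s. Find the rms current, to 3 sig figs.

514 mA

X_L = ωL = 3.94 Ω
Parallel: admittances add. Y = 1/R + 1/(jωL)
Y = (0.0943 − j0.253) S
|Y| = 0.270 S → |Z| = 1/|Y| = 3.70 Ω, ∠Z = −∠Y = 69.6°
I = V/|Z| = 1.9/3.70 = 514 mA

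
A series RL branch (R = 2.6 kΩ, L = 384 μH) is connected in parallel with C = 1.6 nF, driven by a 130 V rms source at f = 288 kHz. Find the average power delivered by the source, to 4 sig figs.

ω = 2πf = 1.81e+06 rad/s
X_L = ωL = 694.9 Ω
X_C = 1/(ωC) = 345.4 Ω
Branch 1 (R+jX_L): Z₁ = 2600 + j694.9 Ω, |Z₁| = 2691 Ω
Branch 2 (−jX_C): Z₂ = −j345.4 Ω
Parallel: Z = Z₁Z₂/(Z₁+Z₂), |Z| = 354.3 Ω, ∠Z = -82.69°
I = V/|Z| = 366.9 mA
P = VI cos φ = 130 × 0.3669 × cos(-82.69°) = 6.067 W

6.067 W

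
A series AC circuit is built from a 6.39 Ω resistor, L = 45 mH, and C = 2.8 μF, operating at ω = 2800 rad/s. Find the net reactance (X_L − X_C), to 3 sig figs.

X_L = ωL = 126 Ω
X_C = 1/(ωC) = 128 Ω
X = 126 − 128 = -1.55 Ω

-1.55 Ω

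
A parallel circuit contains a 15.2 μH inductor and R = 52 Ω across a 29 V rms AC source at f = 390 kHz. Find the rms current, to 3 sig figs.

958 mA

ω = 2πf = 2.45e+06 rad/s
X_L = ωL = 37.2 Ω
Parallel: admittances add. Y = 1/R + 1/(jωL)
Y = (0.0192 − j0.0268) S
|Y| = 0.0330 S → |Z| = 1/|Y| = 30.3 Ω, ∠Z = −∠Y = 54.4°
I = V/|Z| = 29/30.3 = 958 mA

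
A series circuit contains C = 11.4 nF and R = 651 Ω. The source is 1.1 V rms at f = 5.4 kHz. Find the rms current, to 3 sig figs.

413 μA

ω = 2πf = 33930 rad/s
X_C = 1/(ωC) = 2590 Ω
Z = 651 − j2590 Ω
|Z| = √(651² + 2590²) = 2670 Ω
I = V/|Z| = 1.1/2670 = 413 μA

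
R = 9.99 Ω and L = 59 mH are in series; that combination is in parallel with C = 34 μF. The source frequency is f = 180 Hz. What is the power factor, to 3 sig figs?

ω = 2πf = 1131 rad/s
X_L = ωL = 66.7 Ω
X_C = 1/(ωC) = 26.0 Ω
Branch 1 (R+jX_L): Z₁ = 9.99 + j66.7 Ω, |Z₁| = 67.5 Ω
Branch 2 (−jX_C): Z₂ = −j26.0 Ω
Parallel: Z = Z₁Z₂/(Z₁+Z₂), |Z| = 41.8 Ω, ∠Z = -84.7°
cos φ = cos(-84.7°) = 0.0918

0.0918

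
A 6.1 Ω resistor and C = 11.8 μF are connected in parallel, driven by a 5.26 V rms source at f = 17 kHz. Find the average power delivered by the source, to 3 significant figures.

4.54 W

ω = 2πf = 106800 rad/s
X_C = 1/(ωC) = 0.793 Ω
Parallel: admittances add. Y = 1/R + jωC
Y = (0.164 + j1.26) S
|Y| = 1.27 S → |Z| = 1/|Y| = 0.787 Ω, ∠Z = −∠Y = -82.6°
I = V/|Z| = 6.69 A
P = VI cos φ = 5.26 × 6.69 × cos(-82.6°) = 4.54 W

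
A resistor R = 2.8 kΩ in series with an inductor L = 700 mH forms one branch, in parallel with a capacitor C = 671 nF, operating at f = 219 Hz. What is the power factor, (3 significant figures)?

0.365

ω = 2πf = 1376 rad/s
X_L = ωL = 963 Ω
X_C = 1/(ωC) = 1080 Ω
Branch 1 (R+jX_L): Z₁ = 2800 + j963 Ω, |Z₁| = 2960 Ω
Branch 2 (−jX_C): Z₂ = −j1080 Ω
Parallel: Z = Z₁Z₂/(Z₁+Z₂), |Z| = 1140 Ω, ∠Z = -68.6°
cos φ = cos(-68.6°) = 0.365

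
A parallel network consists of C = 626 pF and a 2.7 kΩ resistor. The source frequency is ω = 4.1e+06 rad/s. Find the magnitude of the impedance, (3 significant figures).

386 Ω

X_C = 1/(ωC) = 390 Ω
Parallel: admittances add. Y = 1/R + jωC
Y = (0.000370 + j0.00257) S
|Y| = 0.00259 S → |Z| = 1/|Y| = 386 Ω, ∠Z = −∠Y = -81.8°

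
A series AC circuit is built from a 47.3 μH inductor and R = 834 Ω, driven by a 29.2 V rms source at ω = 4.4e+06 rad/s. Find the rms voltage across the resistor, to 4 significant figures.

28.33 V

X_L = ωL = 208.1 Ω
Z = 834.0 + j208.1 Ω
|Z| = √(834.0² + 208.1²) = 859.6 Ω
I = V/|Z| = 33.97 mA
V_R = I·|Z_R| = 0.03397 × 834.0 = 28.33 V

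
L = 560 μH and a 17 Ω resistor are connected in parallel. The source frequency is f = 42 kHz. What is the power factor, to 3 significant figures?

ω = 2πf = 263900 rad/s
X_L = ωL = 148 Ω
Parallel: admittances add. Y = 1/R + 1/(jωL)
Y = (0.0588 − j0.00677) S
|Y| = 0.0592 S → |Z| = 1/|Y| = 16.9 Ω, ∠Z = −∠Y = 6.56°
cos φ = cos(6.56°) = 0.993

0.993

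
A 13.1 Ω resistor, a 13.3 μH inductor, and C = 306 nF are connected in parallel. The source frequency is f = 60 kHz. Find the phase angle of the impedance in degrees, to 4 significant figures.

ω = 2πf = 377000 rad/s
X_L = ωL = 5.014 Ω
X_C = 1/(ωC) = 8.669 Ω
Parallel: admittances add. Y = 1/R + 1/(jωL) + jωC
Y = (0.07634 − j0.08408) S
|Y| = 0.1136 S → |Z| = 1/|Y| = 8.805 Ω, ∠Z = −∠Y = 47.76°

47.76°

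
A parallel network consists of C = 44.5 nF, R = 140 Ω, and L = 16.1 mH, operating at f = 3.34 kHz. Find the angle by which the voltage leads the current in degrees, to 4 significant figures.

ω = 2πf = 20990 rad/s
X_L = ωL = 337.9 Ω
X_C = 1/(ωC) = 1071 Ω
Parallel: admittances add. Y = 1/R + 1/(jωL) + jωC
Y = (0.007143 − j0.002026) S
|Y| = 0.007425 S → |Z| = 1/|Y| = 134.7 Ω, ∠Z = −∠Y = 15.83°

15.83°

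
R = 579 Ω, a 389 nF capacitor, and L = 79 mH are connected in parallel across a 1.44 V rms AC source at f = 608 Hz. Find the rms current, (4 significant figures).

3.621 mA

ω = 2πf = 3820 rad/s
X_L = ωL = 301.8 Ω
X_C = 1/(ωC) = 672.9 Ω
Parallel: admittances add. Y = 1/R + 1/(jωL) + jωC
Y = (0.001727 − j0.001827) S
|Y| = 0.002514 S → |Z| = 1/|Y| = 397.7 Ω, ∠Z = −∠Y = 46.62°
I = V/|Z| = 1.44/397.7 = 3.621 mA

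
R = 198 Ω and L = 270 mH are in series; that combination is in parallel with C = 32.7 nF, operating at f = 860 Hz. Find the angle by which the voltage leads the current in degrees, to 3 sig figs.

79.6°

ω = 2πf = 5404 rad/s
X_L = ωL = 1460 Ω
X_C = 1/(ωC) = 5660 Ω
Branch 1 (R+jX_L): Z₁ = 198 + j1460 Ω, |Z₁| = 1470 Ω
Branch 2 (−jX_C): Z₂ = −j5660 Ω
Parallel: Z = Z₁Z₂/(Z₁+Z₂), |Z| = 1980 Ω, ∠Z = 79.6°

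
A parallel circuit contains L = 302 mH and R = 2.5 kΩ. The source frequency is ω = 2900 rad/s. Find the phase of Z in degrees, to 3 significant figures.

70.7°

X_L = ωL = 876 Ω
Parallel: admittances add. Y = 1/R + 1/(jωL)
Y = (0.000400 − j0.00114) S
|Y| = 0.00121 S → |Z| = 1/|Y| = 827 Ω, ∠Z = −∠Y = 70.7°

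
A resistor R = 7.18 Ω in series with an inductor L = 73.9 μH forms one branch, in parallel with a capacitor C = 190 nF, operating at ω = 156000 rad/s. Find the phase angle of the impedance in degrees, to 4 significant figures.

X_L = ωL = 11.53 Ω
X_C = 1/(ωC) = 33.74 Ω
Branch 1 (R+jX_L): Z₁ = 7.180 + j11.53 Ω, |Z₁| = 13.58 Ω
Branch 2 (−jX_C): Z₂ = −j33.74 Ω
Parallel: Z = Z₁Z₂/(Z₁+Z₂), |Z| = 19.63 Ω, ∠Z = 40.17°

40.17°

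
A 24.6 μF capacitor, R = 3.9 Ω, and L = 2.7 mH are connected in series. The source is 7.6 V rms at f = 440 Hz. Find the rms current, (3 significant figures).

924 mA

ω = 2πf = 2765 rad/s
X_L = ωL = 7.46 Ω
X_C = 1/(ωC) = 14.7 Ω
Net reactance X = X_L − X_C = -7.24 Ω
Z = 3.90 − j7.24 Ω
|Z| = √(3.90² + 7.24²) = 8.22 Ω
I = V/|Z| = 7.6/8.22 = 924 mA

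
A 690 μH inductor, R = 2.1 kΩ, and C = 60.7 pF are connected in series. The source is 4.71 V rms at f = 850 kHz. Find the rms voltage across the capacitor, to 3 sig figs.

ω = 2πf = 5.341e+06 rad/s
X_L = ωL = 3690 Ω
X_C = 1/(ωC) = 3080 Ω
Net reactance X = X_L − X_C = 600 Ω
Z = 2100 + j600 Ω
|Z| = √(2100² + 600²) = 2180 Ω
I = V/|Z| = 2.16 mA
V_C = I·|Z_C| = 0.00216 × 3080 = 6.65 V

6.65 V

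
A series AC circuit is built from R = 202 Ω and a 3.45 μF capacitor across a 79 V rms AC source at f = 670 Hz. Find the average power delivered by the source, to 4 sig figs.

27.68 W

ω = 2πf = 4210 rad/s
X_C = 1/(ωC) = 68.85 Ω
Z = 202.0 − j68.85 Ω
|Z| = √(202.0² + 68.85²) = 213.4 Ω
∠Z = arctan(-68.85/202.0) = -18.82°
I = V/|Z| = 370.2 mA
P = VI cos φ = 79 × 0.3702 × cos(-18.82°) = 27.68 W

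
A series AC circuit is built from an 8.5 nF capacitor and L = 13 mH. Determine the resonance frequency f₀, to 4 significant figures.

15.14 kHz

ω₀ = 1/√(LC) = 1/√(0.013 × 8.5e-09) = 95130 rad/s
f₀ = ω₀/(2π) = 15.14 kHz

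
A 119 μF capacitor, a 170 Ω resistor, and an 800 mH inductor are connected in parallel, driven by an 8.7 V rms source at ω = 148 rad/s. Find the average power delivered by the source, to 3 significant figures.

X_L = ωL = 118 Ω
X_C = 1/(ωC) = 56.8 Ω
Parallel: admittances add. Y = 1/R + 1/(jωL) + jωC
Y = (0.00588 + j0.00917) S
|Y| = 0.0109 S → |Z| = 1/|Y| = 91.8 Ω, ∠Z = −∠Y = -57.3°
I = V/|Z| = 94.8 mA
P = VI cos φ = 8.7 × 0.0948 × cos(-57.3°) = 445 mW

445 mW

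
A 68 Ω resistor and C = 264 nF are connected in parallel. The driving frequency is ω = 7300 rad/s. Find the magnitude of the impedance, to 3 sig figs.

X_C = 1/(ωC) = 519 Ω
Parallel: admittances add. Y = 1/R + jωC
Y = (0.0147 + j0.00193) S
|Y| = 0.0148 S → |Z| = 1/|Y| = 67.4 Ω, ∠Z = −∠Y = -7.47°

67.4 Ω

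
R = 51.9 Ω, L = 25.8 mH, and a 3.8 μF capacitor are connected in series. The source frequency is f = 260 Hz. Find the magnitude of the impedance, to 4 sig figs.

129.8 Ω

ω = 2πf = 1634 rad/s
X_L = ωL = 42.15 Ω
X_C = 1/(ωC) = 161.1 Ω
Net reactance X = X_L − X_C = -118.9 Ω
Z = 51.90 − j118.9 Ω
|Z| = √(51.90² + 118.9²) = 129.8 Ω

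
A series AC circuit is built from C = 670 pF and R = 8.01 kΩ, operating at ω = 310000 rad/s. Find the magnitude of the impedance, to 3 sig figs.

X_C = 1/(ωC) = 4810 Ω
Z = 8010 − j4810 Ω
|Z| = √(8010² + 4810²) = 9350 Ω

9350 Ω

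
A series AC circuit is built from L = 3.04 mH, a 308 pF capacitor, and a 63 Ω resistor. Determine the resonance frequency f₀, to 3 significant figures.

ω₀ = 1/√(LC) = 1/√(0.00304 × 3.08e-10) = 1.033e+06 rad/s
f₀ = ω₀/(2π) = 164 kHz

164 kHz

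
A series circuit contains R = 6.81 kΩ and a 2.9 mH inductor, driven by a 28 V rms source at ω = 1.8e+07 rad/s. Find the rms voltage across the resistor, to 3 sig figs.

3.62 V

X_L = ωL = 52200 Ω
Z = 6810 + j52200 Ω
|Z| = √(6810² + 52200²) = 52600 Ω
I = V/|Z| = 532 μA
V_R = I·|Z_R| = 0.000532 × 6810 = 3.62 V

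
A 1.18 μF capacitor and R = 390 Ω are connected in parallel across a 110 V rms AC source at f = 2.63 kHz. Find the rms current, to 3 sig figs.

ω = 2πf = 16520 rad/s
X_C = 1/(ωC) = 51.3 Ω
Parallel: admittances add. Y = 1/R + jωC
Y = (0.00256 + j0.0195) S
|Y| = 0.0197 S → |Z| = 1/|Y| = 50.8 Ω, ∠Z = −∠Y = -82.5°
I = V/|Z| = 110/50.8 = 2.16 A

2.16 A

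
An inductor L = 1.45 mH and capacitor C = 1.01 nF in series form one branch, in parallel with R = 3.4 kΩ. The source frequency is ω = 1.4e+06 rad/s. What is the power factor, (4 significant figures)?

0.3626

X_L = ωL = 2030 Ω
X_C = 1/(ωC) = 707.2 Ω
Branch 1: Z₁ = R = 3400 Ω
Branch 2 (series LC): Z₂ = j(X_L − X_C) = j1323 Ω
Parallel: Z = Z₁Z₂/(Z₁+Z₂), |Z| = 1233 Ω, ∠Z = 68.74°
cos φ = cos(68.74°) = 0.3626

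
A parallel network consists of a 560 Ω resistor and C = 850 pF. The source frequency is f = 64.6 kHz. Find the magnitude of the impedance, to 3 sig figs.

ω = 2πf = 405900 rad/s
X_C = 1/(ωC) = 2900 Ω
Parallel: admittances add. Y = 1/R + jωC
Y = (0.00179 + j0.000345) S
|Y| = 0.00182 S → |Z| = 1/|Y| = 550 Ω, ∠Z = −∠Y = -10.9°

550 Ω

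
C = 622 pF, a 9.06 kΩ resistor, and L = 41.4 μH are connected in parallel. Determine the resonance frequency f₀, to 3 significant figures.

ω₀ = 1/√(LC) = 1/√(4.14e-05 × 6.22e-10) = 6.232e+06 rad/s
f₀ = ω₀/(2π) = 992 kHz

992 kHz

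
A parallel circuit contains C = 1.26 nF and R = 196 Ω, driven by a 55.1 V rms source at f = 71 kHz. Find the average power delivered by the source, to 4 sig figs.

15.49 W

ω = 2πf = 446100 rad/s
X_C = 1/(ωC) = 1779 Ω
Parallel: admittances add. Y = 1/R + jωC
Y = (0.005102 + j0.0005621) S
|Y| = 0.005133 S → |Z| = 1/|Y| = 194.8 Ω, ∠Z = −∠Y = -6.287°
I = V/|Z| = 282.8 mA
P = VI cos φ = 55.1 × 0.2828 × cos(-6.287°) = 15.49 W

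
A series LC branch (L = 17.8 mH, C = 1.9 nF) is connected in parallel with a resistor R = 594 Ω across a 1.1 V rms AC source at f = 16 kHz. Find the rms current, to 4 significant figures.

ω = 2πf = 100500 rad/s
X_L = ωL = 1789 Ω
X_C = 1/(ωC) = 5235 Ω
Branch 1: Z₁ = R = 594.0 Ω
Branch 2 (series LC): Z₂ = j(X_L − X_C) = −j3446 Ω
Parallel: Z = Z₁Z₂/(Z₁+Z₂), |Z| = 585.4 Ω, ∠Z = -9.780°
I = V/|Z| = 1.1/585.4 = 1.879 mA

1.879 mA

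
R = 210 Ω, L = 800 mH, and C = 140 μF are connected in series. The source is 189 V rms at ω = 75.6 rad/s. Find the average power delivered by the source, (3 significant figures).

166 W

X_L = ωL = 60.5 Ω
X_C = 1/(ωC) = 94.5 Ω
Net reactance X = X_L − X_C = -34.0 Ω
Z = 210 − j34.0 Ω
|Z| = √(210² + 34.0²) = 213 Ω
∠Z = arctan(-34.0/210) = -9.20°
I = V/|Z| = 888 mA
P = VI cos φ = 189 × 0.888 × cos(-9.20°) = 166 W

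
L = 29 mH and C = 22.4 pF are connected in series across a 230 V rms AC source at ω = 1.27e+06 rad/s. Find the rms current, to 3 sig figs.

137 mA

X_L = ωL = 36800 Ω
X_C = 1/(ωC) = 35200 Ω
Net reactance X = X_L − X_C = 1680 Ω
Z = j1680 Ω
|Z| = √(0² + 1680²) = 1680 Ω
I = V/|Z| = 230/1680 = 137 mA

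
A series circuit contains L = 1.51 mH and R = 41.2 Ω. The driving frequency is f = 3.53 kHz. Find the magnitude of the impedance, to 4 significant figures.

ω = 2πf = 22180 rad/s
X_L = ωL = 33.49 Ω
Z = 41.20 + j33.49 Ω
|Z| = √(41.20² + 33.49²) = 53.10 Ω

53.10 Ω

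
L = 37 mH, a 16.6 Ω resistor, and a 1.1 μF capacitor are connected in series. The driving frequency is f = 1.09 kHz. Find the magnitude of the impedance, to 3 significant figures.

ω = 2πf = 6849 rad/s
X_L = ωL = 253 Ω
X_C = 1/(ωC) = 133 Ω
Net reactance X = X_L − X_C = 121 Ω
Z = 16.6 + j121 Ω
|Z| = √(16.6² + 121²) = 122 Ω

122 Ω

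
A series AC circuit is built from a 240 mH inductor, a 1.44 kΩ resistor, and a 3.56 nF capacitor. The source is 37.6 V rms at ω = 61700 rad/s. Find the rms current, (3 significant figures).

3.63 mA

X_L = ωL = 14800 Ω
X_C = 1/(ωC) = 4550 Ω
Net reactance X = X_L − X_C = 10300 Ω
Z = 1440 + j10300 Ω
|Z| = √(1440² + 10300²) = 10400 Ω
I = V/|Z| = 37.6/10400 = 3.63 mA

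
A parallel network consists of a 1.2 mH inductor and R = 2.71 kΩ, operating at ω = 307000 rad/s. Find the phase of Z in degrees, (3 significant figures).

82.3°

X_L = ωL = 368 Ω
Parallel: admittances add. Y = 1/R + 1/(jωL)
Y = (0.000369 − j0.00271) S
|Y| = 0.00274 S → |Z| = 1/|Y| = 365 Ω, ∠Z = −∠Y = 82.3°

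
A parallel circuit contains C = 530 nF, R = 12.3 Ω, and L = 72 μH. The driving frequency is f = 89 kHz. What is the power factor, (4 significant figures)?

0.2868

ω = 2πf = 559200 rad/s
X_L = ωL = 40.26 Ω
X_C = 1/(ωC) = 3.374 Ω
Parallel: admittances add. Y = 1/R + 1/(jωL) + jωC
Y = (0.08130 + j0.2715) S
|Y| = 0.2835 S → |Z| = 1/|Y| = 3.528 Ω, ∠Z = −∠Y = -73.33°
cos φ = cos(-73.33°) = 0.2868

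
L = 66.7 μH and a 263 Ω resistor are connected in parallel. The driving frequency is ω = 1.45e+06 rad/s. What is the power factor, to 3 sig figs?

0.345

X_L = ωL = 96.7 Ω
Parallel: admittances add. Y = 1/R + 1/(jωL)
Y = (0.00380 − j0.0103) S
|Y| = 0.0110 S → |Z| = 1/|Y| = 90.8 Ω, ∠Z = −∠Y = 69.8°
cos φ = cos(69.8°) = 0.345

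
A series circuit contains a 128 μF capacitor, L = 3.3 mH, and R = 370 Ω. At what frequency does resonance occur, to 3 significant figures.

ω₀ = 1/√(LC) = 1/√(0.0033 × 0.000128) = 1539 rad/s
f₀ = ω₀/(2π) = 245 Hz

245 Hz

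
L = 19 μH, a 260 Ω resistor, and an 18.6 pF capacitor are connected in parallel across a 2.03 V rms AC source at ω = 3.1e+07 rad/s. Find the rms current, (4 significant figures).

8.133 mA

X_L = ωL = 589.0 Ω
X_C = 1/(ωC) = 1734 Ω
Parallel: admittances add. Y = 1/R + 1/(jωL) + jωC
Y = (0.003846 − j0.001121) S
|Y| = 0.004006 S → |Z| = 1/|Y| = 249.6 Ω, ∠Z = −∠Y = 16.25°
I = V/|Z| = 2.03/249.6 = 8.133 mA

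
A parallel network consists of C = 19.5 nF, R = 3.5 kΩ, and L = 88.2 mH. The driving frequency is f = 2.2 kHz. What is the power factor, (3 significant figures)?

ω = 2πf = 13820 rad/s
X_L = ωL = 1220 Ω
X_C = 1/(ωC) = 3710 Ω
Parallel: admittances add. Y = 1/R + 1/(jωL) + jωC
Y = (0.000286 − j0.000551) S
|Y| = 0.000620 S → |Z| = 1/|Y| = 1610 Ω, ∠Z = −∠Y = 62.6°
cos φ = cos(62.6°) = 0.461

0.461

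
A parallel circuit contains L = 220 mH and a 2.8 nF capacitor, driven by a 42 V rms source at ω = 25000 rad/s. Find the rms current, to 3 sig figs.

4.70 mA

X_L = ωL = 5500 Ω
X_C = 1/(ωC) = 14300 Ω
Parallel: admittances add. Y = 1/(jωL) + jωC
Y = (0 − j0.000112) S
|Y| = 0.000112 S → |Z| = 1/|Y| = 8940 Ω, ∠Z = −∠Y = 90.0°
I = V/|Z| = 42/8940 = 4.70 mA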